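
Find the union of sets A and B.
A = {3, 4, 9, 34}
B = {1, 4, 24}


Set A = {3, 4, 9, 34}
Set B = {1, 4, 24}
A ∪ B includes all elements in either set.
Elements from A: {3, 4, 9, 34}
Elements from B not already included: {1, 24}
A ∪ B = {1, 3, 4, 9, 24, 34}

{1, 3, 4, 9, 24, 34}


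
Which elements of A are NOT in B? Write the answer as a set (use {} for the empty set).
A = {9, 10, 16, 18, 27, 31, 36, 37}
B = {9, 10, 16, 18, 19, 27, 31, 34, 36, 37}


Set A = {9, 10, 16, 18, 27, 31, 36, 37}
Set B = {9, 10, 16, 18, 19, 27, 31, 34, 36, 37}
Check each element of A against B:
9 ∈ B, 10 ∈ B, 16 ∈ B, 18 ∈ B, 27 ∈ B, 31 ∈ B, 36 ∈ B, 37 ∈ B
Elements of A not in B: {}

{}


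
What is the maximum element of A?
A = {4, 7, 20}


Set A = {4, 7, 20}
Elements in ascending order: 4, 7, 20
The largest element is 20.

20


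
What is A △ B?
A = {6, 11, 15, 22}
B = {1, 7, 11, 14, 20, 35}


Set A = {6, 11, 15, 22}
Set B = {1, 7, 11, 14, 20, 35}
A △ B = (A \ B) ∪ (B \ A)
Elements in A but not B: {6, 15, 22}
Elements in B but not A: {1, 7, 14, 20, 35}
A △ B = {1, 6, 7, 14, 15, 20, 22, 35}

{1, 6, 7, 14, 15, 20, 22, 35}


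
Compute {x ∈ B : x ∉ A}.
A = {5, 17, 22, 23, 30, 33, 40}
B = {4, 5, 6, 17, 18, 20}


Set A = {5, 17, 22, 23, 30, 33, 40}
Set B = {4, 5, 6, 17, 18, 20}
Check each element of B against A:
4 ∉ A (include), 5 ∈ A, 6 ∉ A (include), 17 ∈ A, 18 ∉ A (include), 20 ∉ A (include)
Elements of B not in A: {4, 6, 18, 20}

{4, 6, 18, 20}


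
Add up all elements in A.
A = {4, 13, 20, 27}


Set A = {4, 13, 20, 27}
Sum = 4 + 13 + 20 + 27 = 64

64


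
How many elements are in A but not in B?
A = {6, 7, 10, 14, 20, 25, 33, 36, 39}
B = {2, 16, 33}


Set A = {6, 7, 10, 14, 20, 25, 33, 36, 39}
Set B = {2, 16, 33}
A \ B = {6, 7, 10, 14, 20, 25, 36, 39}
|A \ B| = 8

8


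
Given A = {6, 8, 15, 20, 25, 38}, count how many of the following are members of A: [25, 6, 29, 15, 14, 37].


Set A = {6, 8, 15, 20, 25, 38}
Candidates: [25, 6, 29, 15, 14, 37]
Check each candidate:
25 ∈ A, 6 ∈ A, 29 ∉ A, 15 ∈ A, 14 ∉ A, 37 ∉ A
Count of candidates in A: 3

3


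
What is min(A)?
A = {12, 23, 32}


Set A = {12, 23, 32}
Elements in ascending order: 12, 23, 32
The smallest element is 12.

12


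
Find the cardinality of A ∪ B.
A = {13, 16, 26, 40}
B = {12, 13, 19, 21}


Set A = {13, 16, 26, 40}, |A| = 4
Set B = {12, 13, 19, 21}, |B| = 4
A ∩ B = {13}, |A ∩ B| = 1
|A ∪ B| = |A| + |B| - |A ∩ B| = 4 + 4 - 1 = 7

7


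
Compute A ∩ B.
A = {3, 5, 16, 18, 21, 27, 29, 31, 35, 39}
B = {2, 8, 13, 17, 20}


Set A = {3, 5, 16, 18, 21, 27, 29, 31, 35, 39}
Set B = {2, 8, 13, 17, 20}
A ∩ B includes only elements in both sets.
Check each element of A against B:
3 ✗, 5 ✗, 16 ✗, 18 ✗, 21 ✗, 27 ✗, 29 ✗, 31 ✗, 35 ✗, 39 ✗
A ∩ B = {}

{}


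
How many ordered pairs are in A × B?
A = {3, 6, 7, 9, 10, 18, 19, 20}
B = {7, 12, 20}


Set A = {3, 6, 7, 9, 10, 18, 19, 20} has 8 elements.
Set B = {7, 12, 20} has 3 elements.
|A × B| = |A| × |B| = 8 × 3 = 24

24


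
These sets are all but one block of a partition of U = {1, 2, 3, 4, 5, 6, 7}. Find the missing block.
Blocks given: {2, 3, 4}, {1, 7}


U = {1, 2, 3, 4, 5, 6, 7}
Shown blocks: {2, 3, 4}, {1, 7}
A partition's blocks are pairwise disjoint and cover U, so the missing block = U \ (union of shown blocks).
Union of shown blocks: {1, 2, 3, 4, 7}
Missing block = U \ (union) = {5, 6}

{5, 6}


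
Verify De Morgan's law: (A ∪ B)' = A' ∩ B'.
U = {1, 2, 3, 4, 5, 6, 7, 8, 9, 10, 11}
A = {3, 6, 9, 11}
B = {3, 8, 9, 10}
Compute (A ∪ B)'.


U = {1, 2, 3, 4, 5, 6, 7, 8, 9, 10, 11}
A = {3, 6, 9, 11}, B = {3, 8, 9, 10}
A ∪ B = {3, 6, 8, 9, 10, 11}
(A ∪ B)' = U \ (A ∪ B) = {1, 2, 4, 5, 7}
Verification via A' ∩ B': A' = {1, 2, 4, 5, 7, 8, 10}, B' = {1, 2, 4, 5, 6, 7, 11}
A' ∩ B' = {1, 2, 4, 5, 7} ✓

{1, 2, 4, 5, 7}


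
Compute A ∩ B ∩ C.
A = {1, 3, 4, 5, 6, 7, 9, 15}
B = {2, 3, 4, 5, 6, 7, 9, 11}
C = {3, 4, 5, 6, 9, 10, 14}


Set A = {1, 3, 4, 5, 6, 7, 9, 15}
Set B = {2, 3, 4, 5, 6, 7, 9, 11}
Set C = {3, 4, 5, 6, 9, 10, 14}
First, A ∩ B = {3, 4, 5, 6, 7, 9}
Then, (A ∩ B) ∩ C = {3, 4, 5, 6, 9}

{3, 4, 5, 6, 9}


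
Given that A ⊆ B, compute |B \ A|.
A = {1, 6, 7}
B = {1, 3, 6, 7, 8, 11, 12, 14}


Set A = {1, 6, 7}, |A| = 3
Set B = {1, 3, 6, 7, 8, 11, 12, 14}, |B| = 8
Since A ⊆ B: B \ A = {3, 8, 11, 12, 14}
|B| - |A| = 8 - 3 = 5

5


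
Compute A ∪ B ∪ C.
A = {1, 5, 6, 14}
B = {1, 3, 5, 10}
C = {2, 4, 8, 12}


Set A = {1, 5, 6, 14}
Set B = {1, 3, 5, 10}
Set C = {2, 4, 8, 12}
First, A ∪ B = {1, 3, 5, 6, 10, 14}
Then, (A ∪ B) ∪ C = {1, 2, 3, 4, 5, 6, 8, 10, 12, 14}

{1, 2, 3, 4, 5, 6, 8, 10, 12, 14}


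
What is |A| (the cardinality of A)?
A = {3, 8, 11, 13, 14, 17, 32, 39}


Set A = {3, 8, 11, 13, 14, 17, 32, 39}
Listing elements: 3, 8, 11, 13, 14, 17, 32, 39
Counting: 8 elements
|A| = 8

8


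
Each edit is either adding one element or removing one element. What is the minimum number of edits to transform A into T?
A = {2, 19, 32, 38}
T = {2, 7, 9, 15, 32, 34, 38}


Set A = {2, 19, 32, 38}
Set T = {2, 7, 9, 15, 32, 34, 38}
Elements to remove from A (in A, not in T): {19} → 1 removals
Elements to add to A (in T, not in A): {7, 9, 15, 34} → 4 additions
Total edits = 1 + 4 = 5

5


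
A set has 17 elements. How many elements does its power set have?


The set has 17 elements.
The power set contains all possible subsets.
|P(A)| = 2^|A| = 2^17 = 131072

131072


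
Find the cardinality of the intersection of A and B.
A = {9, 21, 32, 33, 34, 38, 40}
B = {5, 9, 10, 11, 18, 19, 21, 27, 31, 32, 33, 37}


Set A = {9, 21, 32, 33, 34, 38, 40}
Set B = {5, 9, 10, 11, 18, 19, 21, 27, 31, 32, 33, 37}
A ∩ B = {9, 21, 32, 33}
|A ∩ B| = 4

4


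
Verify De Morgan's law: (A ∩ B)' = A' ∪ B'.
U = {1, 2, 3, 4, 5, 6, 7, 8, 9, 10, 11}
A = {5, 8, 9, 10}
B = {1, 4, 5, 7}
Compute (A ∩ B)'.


U = {1, 2, 3, 4, 5, 6, 7, 8, 9, 10, 11}
A = {5, 8, 9, 10}, B = {1, 4, 5, 7}
A ∩ B = {5}
(A ∩ B)' = U \ (A ∩ B) = {1, 2, 3, 4, 6, 7, 8, 9, 10, 11}
Verification via A' ∪ B': A' = {1, 2, 3, 4, 6, 7, 11}, B' = {2, 3, 6, 8, 9, 10, 11}
A' ∪ B' = {1, 2, 3, 4, 6, 7, 8, 9, 10, 11} ✓

{1, 2, 3, 4, 6, 7, 8, 9, 10, 11}


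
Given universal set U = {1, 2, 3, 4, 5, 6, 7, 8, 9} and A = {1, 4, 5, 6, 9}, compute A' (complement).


Universal set U = {1, 2, 3, 4, 5, 6, 7, 8, 9}
Set A = {1, 4, 5, 6, 9}
A' = U \ A = elements in U but not in A
Checking each element of U:
1 (in A, exclude), 2 (not in A, include), 3 (not in A, include), 4 (in A, exclude), 5 (in A, exclude), 6 (in A, exclude), 7 (not in A, include), 8 (not in A, include), 9 (in A, exclude)
A' = {2, 3, 7, 8}

{2, 3, 7, 8}


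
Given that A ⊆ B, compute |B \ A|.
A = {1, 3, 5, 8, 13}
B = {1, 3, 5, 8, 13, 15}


Set A = {1, 3, 5, 8, 13}, |A| = 5
Set B = {1, 3, 5, 8, 13, 15}, |B| = 6
Since A ⊆ B: B \ A = {15}
|B| - |A| = 6 - 5 = 1

1


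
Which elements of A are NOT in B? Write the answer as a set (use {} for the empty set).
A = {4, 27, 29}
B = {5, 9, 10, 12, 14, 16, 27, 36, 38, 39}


Set A = {4, 27, 29}
Set B = {5, 9, 10, 12, 14, 16, 27, 36, 38, 39}
Check each element of A against B:
4 ∉ B (include), 27 ∈ B, 29 ∉ B (include)
Elements of A not in B: {4, 29}

{4, 29}


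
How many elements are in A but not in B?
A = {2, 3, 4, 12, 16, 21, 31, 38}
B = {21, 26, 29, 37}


Set A = {2, 3, 4, 12, 16, 21, 31, 38}
Set B = {21, 26, 29, 37}
A \ B = {2, 3, 4, 12, 16, 31, 38}
|A \ B| = 7

7


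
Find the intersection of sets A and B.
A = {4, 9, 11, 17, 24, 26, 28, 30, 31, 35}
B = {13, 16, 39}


Set A = {4, 9, 11, 17, 24, 26, 28, 30, 31, 35}
Set B = {13, 16, 39}
A ∩ B includes only elements in both sets.
Check each element of A against B:
4 ✗, 9 ✗, 11 ✗, 17 ✗, 24 ✗, 26 ✗, 28 ✗, 30 ✗, 31 ✗, 35 ✗
A ∩ B = {}

{}


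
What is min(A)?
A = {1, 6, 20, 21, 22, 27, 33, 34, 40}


Set A = {1, 6, 20, 21, 22, 27, 33, 34, 40}
Elements in ascending order: 1, 6, 20, 21, 22, 27, 33, 34, 40
The smallest element is 1.

1


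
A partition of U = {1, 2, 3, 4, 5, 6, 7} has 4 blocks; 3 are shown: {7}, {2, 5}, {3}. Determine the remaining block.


U = {1, 2, 3, 4, 5, 6, 7}
Shown blocks: {7}, {2, 5}, {3}
A partition's blocks are pairwise disjoint and cover U, so the missing block = U \ (union of shown blocks).
Union of shown blocks: {2, 3, 5, 7}
Missing block = U \ (union) = {1, 4, 6}

{1, 4, 6}


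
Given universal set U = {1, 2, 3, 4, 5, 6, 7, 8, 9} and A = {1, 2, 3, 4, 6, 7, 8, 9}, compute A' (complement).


Universal set U = {1, 2, 3, 4, 5, 6, 7, 8, 9}
Set A = {1, 2, 3, 4, 6, 7, 8, 9}
A' = U \ A = elements in U but not in A
Checking each element of U:
1 (in A, exclude), 2 (in A, exclude), 3 (in A, exclude), 4 (in A, exclude), 5 (not in A, include), 6 (in A, exclude), 7 (in A, exclude), 8 (in A, exclude), 9 (in A, exclude)
A' = {5}

{5}


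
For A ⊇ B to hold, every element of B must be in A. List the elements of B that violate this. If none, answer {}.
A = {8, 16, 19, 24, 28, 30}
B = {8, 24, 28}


Set A = {8, 16, 19, 24, 28, 30}
Set B = {8, 24, 28}
Check each element of B against A:
8 ∈ A, 24 ∈ A, 28 ∈ A
Elements of B not in A: {}

{}


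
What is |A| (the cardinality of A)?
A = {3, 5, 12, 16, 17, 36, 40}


Set A = {3, 5, 12, 16, 17, 36, 40}
Listing elements: 3, 5, 12, 16, 17, 36, 40
Counting: 7 elements
|A| = 7

7


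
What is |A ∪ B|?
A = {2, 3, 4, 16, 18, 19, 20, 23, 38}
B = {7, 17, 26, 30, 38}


Set A = {2, 3, 4, 16, 18, 19, 20, 23, 38}, |A| = 9
Set B = {7, 17, 26, 30, 38}, |B| = 5
A ∩ B = {38}, |A ∩ B| = 1
|A ∪ B| = |A| + |B| - |A ∩ B| = 9 + 5 - 1 = 13

13


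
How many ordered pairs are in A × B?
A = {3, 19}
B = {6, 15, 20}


Set A = {3, 19} has 2 elements.
Set B = {6, 15, 20} has 3 elements.
|A × B| = |A| × |B| = 2 × 3 = 6

6


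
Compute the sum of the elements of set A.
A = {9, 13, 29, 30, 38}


Set A = {9, 13, 29, 30, 38}
Sum = 9 + 13 + 29 + 30 + 38 = 119

119


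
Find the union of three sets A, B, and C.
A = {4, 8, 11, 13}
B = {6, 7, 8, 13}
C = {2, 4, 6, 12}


Set A = {4, 8, 11, 13}
Set B = {6, 7, 8, 13}
Set C = {2, 4, 6, 12}
First, A ∪ B = {4, 6, 7, 8, 11, 13}
Then, (A ∪ B) ∪ C = {2, 4, 6, 7, 8, 11, 12, 13}

{2, 4, 6, 7, 8, 11, 12, 13}


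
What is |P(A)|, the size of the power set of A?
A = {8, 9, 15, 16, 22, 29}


Set A = {8, 9, 15, 16, 22, 29}
|A| = 6
The power set P(A) contains all subsets of A.
|P(A)| = 2^|A| = 2^6 = 64

64


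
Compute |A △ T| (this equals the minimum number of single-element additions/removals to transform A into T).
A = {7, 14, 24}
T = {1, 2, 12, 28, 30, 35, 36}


Set A = {7, 14, 24}
Set T = {1, 2, 12, 28, 30, 35, 36}
Elements to remove from A (in A, not in T): {7, 14, 24} → 3 removals
Elements to add to A (in T, not in A): {1, 2, 12, 28, 30, 35, 36} → 7 additions
Total edits = 3 + 7 = 10

10


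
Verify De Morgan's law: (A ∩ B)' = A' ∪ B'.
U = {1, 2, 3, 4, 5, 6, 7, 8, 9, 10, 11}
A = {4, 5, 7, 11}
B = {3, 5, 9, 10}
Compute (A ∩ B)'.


U = {1, 2, 3, 4, 5, 6, 7, 8, 9, 10, 11}
A = {4, 5, 7, 11}, B = {3, 5, 9, 10}
A ∩ B = {5}
(A ∩ B)' = U \ (A ∩ B) = {1, 2, 3, 4, 6, 7, 8, 9, 10, 11}
Verification via A' ∪ B': A' = {1, 2, 3, 6, 8, 9, 10}, B' = {1, 2, 4, 6, 7, 8, 11}
A' ∪ B' = {1, 2, 3, 4, 6, 7, 8, 9, 10, 11} ✓

{1, 2, 3, 4, 6, 7, 8, 9, 10, 11}


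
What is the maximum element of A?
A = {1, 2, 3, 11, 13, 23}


Set A = {1, 2, 3, 11, 13, 23}
Elements in ascending order: 1, 2, 3, 11, 13, 23
The largest element is 23.

23


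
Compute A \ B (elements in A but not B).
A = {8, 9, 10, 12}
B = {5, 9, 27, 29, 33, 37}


Set A = {8, 9, 10, 12}
Set B = {5, 9, 27, 29, 33, 37}
A \ B includes elements in A that are not in B.
Check each element of A:
8 (not in B, keep), 9 (in B, remove), 10 (not in B, keep), 12 (not in B, keep)
A \ B = {8, 10, 12}

{8, 10, 12}


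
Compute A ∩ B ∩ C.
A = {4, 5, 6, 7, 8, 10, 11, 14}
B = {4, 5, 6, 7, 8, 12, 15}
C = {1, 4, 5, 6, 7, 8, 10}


Set A = {4, 5, 6, 7, 8, 10, 11, 14}
Set B = {4, 5, 6, 7, 8, 12, 15}
Set C = {1, 4, 5, 6, 7, 8, 10}
First, A ∩ B = {4, 5, 6, 7, 8}
Then, (A ∩ B) ∩ C = {4, 5, 6, 7, 8}

{4, 5, 6, 7, 8}


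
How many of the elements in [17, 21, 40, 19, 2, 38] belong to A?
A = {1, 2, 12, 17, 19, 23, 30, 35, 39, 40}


Set A = {1, 2, 12, 17, 19, 23, 30, 35, 39, 40}
Candidates: [17, 21, 40, 19, 2, 38]
Check each candidate:
17 ∈ A, 21 ∉ A, 40 ∈ A, 19 ∈ A, 2 ∈ A, 38 ∉ A
Count of candidates in A: 4

4


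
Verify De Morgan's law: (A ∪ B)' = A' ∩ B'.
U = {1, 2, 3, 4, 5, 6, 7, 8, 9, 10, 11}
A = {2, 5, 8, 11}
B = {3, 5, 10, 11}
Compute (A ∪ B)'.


U = {1, 2, 3, 4, 5, 6, 7, 8, 9, 10, 11}
A = {2, 5, 8, 11}, B = {3, 5, 10, 11}
A ∪ B = {2, 3, 5, 8, 10, 11}
(A ∪ B)' = U \ (A ∪ B) = {1, 4, 6, 7, 9}
Verification via A' ∩ B': A' = {1, 3, 4, 6, 7, 9, 10}, B' = {1, 2, 4, 6, 7, 8, 9}
A' ∩ B' = {1, 4, 6, 7, 9} ✓

{1, 4, 6, 7, 9}


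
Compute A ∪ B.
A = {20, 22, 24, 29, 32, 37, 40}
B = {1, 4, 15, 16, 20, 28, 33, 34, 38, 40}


Set A = {20, 22, 24, 29, 32, 37, 40}
Set B = {1, 4, 15, 16, 20, 28, 33, 34, 38, 40}
A ∪ B includes all elements in either set.
Elements from A: {20, 22, 24, 29, 32, 37, 40}
Elements from B not already included: {1, 4, 15, 16, 28, 33, 34, 38}
A ∪ B = {1, 4, 15, 16, 20, 22, 24, 28, 29, 32, 33, 34, 37, 38, 40}

{1, 4, 15, 16, 20, 22, 24, 28, 29, 32, 33, 34, 37, 38, 40}


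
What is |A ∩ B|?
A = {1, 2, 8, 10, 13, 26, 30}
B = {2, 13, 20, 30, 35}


Set A = {1, 2, 8, 10, 13, 26, 30}
Set B = {2, 13, 20, 30, 35}
A ∩ B = {2, 13, 30}
|A ∩ B| = 3

3


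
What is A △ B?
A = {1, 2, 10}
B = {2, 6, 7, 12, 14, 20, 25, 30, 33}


Set A = {1, 2, 10}
Set B = {2, 6, 7, 12, 14, 20, 25, 30, 33}
A △ B = (A \ B) ∪ (B \ A)
Elements in A but not B: {1, 10}
Elements in B but not A: {6, 7, 12, 14, 20, 25, 30, 33}
A △ B = {1, 6, 7, 10, 12, 14, 20, 25, 30, 33}

{1, 6, 7, 10, 12, 14, 20, 25, 30, 33}


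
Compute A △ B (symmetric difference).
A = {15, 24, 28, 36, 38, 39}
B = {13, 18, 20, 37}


Set A = {15, 24, 28, 36, 38, 39}
Set B = {13, 18, 20, 37}
A △ B = (A \ B) ∪ (B \ A)
Elements in A but not B: {15, 24, 28, 36, 38, 39}
Elements in B but not A: {13, 18, 20, 37}
A △ B = {13, 15, 18, 20, 24, 28, 36, 37, 38, 39}

{13, 15, 18, 20, 24, 28, 36, 37, 38, 39}


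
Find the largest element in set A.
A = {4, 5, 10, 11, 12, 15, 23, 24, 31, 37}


Set A = {4, 5, 10, 11, 12, 15, 23, 24, 31, 37}
Elements in ascending order: 4, 5, 10, 11, 12, 15, 23, 24, 31, 37
The largest element is 37.

37


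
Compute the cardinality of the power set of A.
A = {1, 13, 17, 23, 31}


Set A = {1, 13, 17, 23, 31}
|A| = 5
The power set P(A) contains all subsets of A.
|P(A)| = 2^|A| = 2^5 = 32

32


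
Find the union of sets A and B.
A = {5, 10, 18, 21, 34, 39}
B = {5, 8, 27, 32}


Set A = {5, 10, 18, 21, 34, 39}
Set B = {5, 8, 27, 32}
A ∪ B includes all elements in either set.
Elements from A: {5, 10, 18, 21, 34, 39}
Elements from B not already included: {8, 27, 32}
A ∪ B = {5, 8, 10, 18, 21, 27, 32, 34, 39}

{5, 8, 10, 18, 21, 27, 32, 34, 39}


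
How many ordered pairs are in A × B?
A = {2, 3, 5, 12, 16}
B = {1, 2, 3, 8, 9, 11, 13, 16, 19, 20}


Set A = {2, 3, 5, 12, 16} has 5 elements.
Set B = {1, 2, 3, 8, 9, 11, 13, 16, 19, 20} has 10 elements.
|A × B| = |A| × |B| = 5 × 10 = 50

50


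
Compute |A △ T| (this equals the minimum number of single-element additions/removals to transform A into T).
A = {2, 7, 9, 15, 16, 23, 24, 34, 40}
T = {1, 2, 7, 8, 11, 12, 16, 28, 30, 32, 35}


Set A = {2, 7, 9, 15, 16, 23, 24, 34, 40}
Set T = {1, 2, 7, 8, 11, 12, 16, 28, 30, 32, 35}
Elements to remove from A (in A, not in T): {9, 15, 23, 24, 34, 40} → 6 removals
Elements to add to A (in T, not in A): {1, 8, 11, 12, 28, 30, 32, 35} → 8 additions
Total edits = 6 + 8 = 14

14


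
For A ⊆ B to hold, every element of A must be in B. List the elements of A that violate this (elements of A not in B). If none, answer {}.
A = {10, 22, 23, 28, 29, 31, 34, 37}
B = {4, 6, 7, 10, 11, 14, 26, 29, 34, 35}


Set A = {10, 22, 23, 28, 29, 31, 34, 37}
Set B = {4, 6, 7, 10, 11, 14, 26, 29, 34, 35}
Check each element of A against B:
10 ∈ B, 22 ∉ B (include), 23 ∉ B (include), 28 ∉ B (include), 29 ∈ B, 31 ∉ B (include), 34 ∈ B, 37 ∉ B (include)
Elements of A not in B: {22, 23, 28, 31, 37}

{22, 23, 28, 31, 37}


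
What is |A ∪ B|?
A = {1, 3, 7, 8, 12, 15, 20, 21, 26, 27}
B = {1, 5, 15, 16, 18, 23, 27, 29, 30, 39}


Set A = {1, 3, 7, 8, 12, 15, 20, 21, 26, 27}, |A| = 10
Set B = {1, 5, 15, 16, 18, 23, 27, 29, 30, 39}, |B| = 10
A ∩ B = {1, 15, 27}, |A ∩ B| = 3
|A ∪ B| = |A| + |B| - |A ∩ B| = 10 + 10 - 3 = 17

17


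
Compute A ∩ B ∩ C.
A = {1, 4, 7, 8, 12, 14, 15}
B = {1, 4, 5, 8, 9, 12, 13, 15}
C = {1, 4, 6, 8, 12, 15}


Set A = {1, 4, 7, 8, 12, 14, 15}
Set B = {1, 4, 5, 8, 9, 12, 13, 15}
Set C = {1, 4, 6, 8, 12, 15}
First, A ∩ B = {1, 4, 8, 12, 15}
Then, (A ∩ B) ∩ C = {1, 4, 8, 12, 15}

{1, 4, 8, 12, 15}


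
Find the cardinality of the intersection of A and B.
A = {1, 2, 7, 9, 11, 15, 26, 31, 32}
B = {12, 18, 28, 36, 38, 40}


Set A = {1, 2, 7, 9, 11, 15, 26, 31, 32}
Set B = {12, 18, 28, 36, 38, 40}
A ∩ B = {}
|A ∩ B| = 0

0


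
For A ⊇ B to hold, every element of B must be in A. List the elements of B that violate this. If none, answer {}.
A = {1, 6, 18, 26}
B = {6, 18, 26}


Set A = {1, 6, 18, 26}
Set B = {6, 18, 26}
Check each element of B against A:
6 ∈ A, 18 ∈ A, 26 ∈ A
Elements of B not in A: {}

{}


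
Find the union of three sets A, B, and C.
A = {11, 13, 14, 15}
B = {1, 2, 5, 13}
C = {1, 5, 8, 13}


Set A = {11, 13, 14, 15}
Set B = {1, 2, 5, 13}
Set C = {1, 5, 8, 13}
First, A ∪ B = {1, 2, 5, 11, 13, 14, 15}
Then, (A ∪ B) ∪ C = {1, 2, 5, 8, 11, 13, 14, 15}

{1, 2, 5, 8, 11, 13, 14, 15}


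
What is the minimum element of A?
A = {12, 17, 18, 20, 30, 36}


Set A = {12, 17, 18, 20, 30, 36}
Elements in ascending order: 12, 17, 18, 20, 30, 36
The smallest element is 12.

12


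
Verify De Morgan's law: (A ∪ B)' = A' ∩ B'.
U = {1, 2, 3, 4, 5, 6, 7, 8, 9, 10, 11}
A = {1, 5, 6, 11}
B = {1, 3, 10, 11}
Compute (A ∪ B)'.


U = {1, 2, 3, 4, 5, 6, 7, 8, 9, 10, 11}
A = {1, 5, 6, 11}, B = {1, 3, 10, 11}
A ∪ B = {1, 3, 5, 6, 10, 11}
(A ∪ B)' = U \ (A ∪ B) = {2, 4, 7, 8, 9}
Verification via A' ∩ B': A' = {2, 3, 4, 7, 8, 9, 10}, B' = {2, 4, 5, 6, 7, 8, 9}
A' ∩ B' = {2, 4, 7, 8, 9} ✓

{2, 4, 7, 8, 9}


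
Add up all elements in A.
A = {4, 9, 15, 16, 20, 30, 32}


Set A = {4, 9, 15, 16, 20, 30, 32}
Sum = 4 + 9 + 15 + 16 + 20 + 30 + 32 = 126

126


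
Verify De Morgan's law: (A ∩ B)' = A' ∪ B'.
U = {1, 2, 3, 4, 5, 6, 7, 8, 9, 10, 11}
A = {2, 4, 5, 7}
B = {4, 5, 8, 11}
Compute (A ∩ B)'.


U = {1, 2, 3, 4, 5, 6, 7, 8, 9, 10, 11}
A = {2, 4, 5, 7}, B = {4, 5, 8, 11}
A ∩ B = {4, 5}
(A ∩ B)' = U \ (A ∩ B) = {1, 2, 3, 6, 7, 8, 9, 10, 11}
Verification via A' ∪ B': A' = {1, 3, 6, 8, 9, 10, 11}, B' = {1, 2, 3, 6, 7, 9, 10}
A' ∪ B' = {1, 2, 3, 6, 7, 8, 9, 10, 11} ✓

{1, 2, 3, 6, 7, 8, 9, 10, 11}


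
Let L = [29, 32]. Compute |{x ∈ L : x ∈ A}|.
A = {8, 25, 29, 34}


Set A = {8, 25, 29, 34}
Candidates: [29, 32]
Check each candidate:
29 ∈ A, 32 ∉ A
Count of candidates in A: 1

1


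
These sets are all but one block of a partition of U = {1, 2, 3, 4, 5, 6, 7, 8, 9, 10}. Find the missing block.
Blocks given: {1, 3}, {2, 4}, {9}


U = {1, 2, 3, 4, 5, 6, 7, 8, 9, 10}
Shown blocks: {1, 3}, {2, 4}, {9}
A partition's blocks are pairwise disjoint and cover U, so the missing block = U \ (union of shown blocks).
Union of shown blocks: {1, 2, 3, 4, 9}
Missing block = U \ (union) = {5, 6, 7, 8, 10}

{5, 6, 7, 8, 10}


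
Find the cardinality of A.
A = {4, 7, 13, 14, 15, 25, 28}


Set A = {4, 7, 13, 14, 15, 25, 28}
Listing elements: 4, 7, 13, 14, 15, 25, 28
Counting: 7 elements
|A| = 7

7


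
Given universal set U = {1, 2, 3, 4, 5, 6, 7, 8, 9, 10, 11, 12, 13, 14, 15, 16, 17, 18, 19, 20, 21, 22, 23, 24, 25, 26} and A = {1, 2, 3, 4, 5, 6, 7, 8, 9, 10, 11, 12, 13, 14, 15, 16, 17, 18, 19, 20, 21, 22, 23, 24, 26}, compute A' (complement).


Universal set U = {1, 2, 3, 4, 5, 6, 7, 8, 9, 10, 11, 12, 13, 14, 15, 16, 17, 18, 19, 20, 21, 22, 23, 24, 25, 26}
Set A = {1, 2, 3, 4, 5, 6, 7, 8, 9, 10, 11, 12, 13, 14, 15, 16, 17, 18, 19, 20, 21, 22, 23, 24, 26}
A' = U \ A = elements in U but not in A
Checking each element of U:
1 (in A, exclude), 2 (in A, exclude), 3 (in A, exclude), 4 (in A, exclude), 5 (in A, exclude), 6 (in A, exclude), 7 (in A, exclude), 8 (in A, exclude), 9 (in A, exclude), 10 (in A, exclude), 11 (in A, exclude), 12 (in A, exclude), 13 (in A, exclude), 14 (in A, exclude), 15 (in A, exclude), 16 (in A, exclude), 17 (in A, exclude), 18 (in A, exclude), 19 (in A, exclude), 20 (in A, exclude), 21 (in A, exclude), 22 (in A, exclude), 23 (in A, exclude), 24 (in A, exclude), 25 (not in A, include), 26 (in A, exclude)
A' = {25}

{25}


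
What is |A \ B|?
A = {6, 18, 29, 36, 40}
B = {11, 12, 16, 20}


Set A = {6, 18, 29, 36, 40}
Set B = {11, 12, 16, 20}
A \ B = {6, 18, 29, 36, 40}
|A \ B| = 5

5


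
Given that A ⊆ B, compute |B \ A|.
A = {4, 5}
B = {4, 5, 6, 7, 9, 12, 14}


Set A = {4, 5}, |A| = 2
Set B = {4, 5, 6, 7, 9, 12, 14}, |B| = 7
Since A ⊆ B: B \ A = {6, 7, 9, 12, 14}
|B| - |A| = 7 - 2 = 5

5


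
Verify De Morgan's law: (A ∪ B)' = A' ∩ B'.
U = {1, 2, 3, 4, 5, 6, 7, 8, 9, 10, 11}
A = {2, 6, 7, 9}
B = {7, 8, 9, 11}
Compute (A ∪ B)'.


U = {1, 2, 3, 4, 5, 6, 7, 8, 9, 10, 11}
A = {2, 6, 7, 9}, B = {7, 8, 9, 11}
A ∪ B = {2, 6, 7, 8, 9, 11}
(A ∪ B)' = U \ (A ∪ B) = {1, 3, 4, 5, 10}
Verification via A' ∩ B': A' = {1, 3, 4, 5, 8, 10, 11}, B' = {1, 2, 3, 4, 5, 6, 10}
A' ∩ B' = {1, 3, 4, 5, 10} ✓

{1, 3, 4, 5, 10}


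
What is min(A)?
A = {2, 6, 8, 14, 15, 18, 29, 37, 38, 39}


Set A = {2, 6, 8, 14, 15, 18, 29, 37, 38, 39}
Elements in ascending order: 2, 6, 8, 14, 15, 18, 29, 37, 38, 39
The smallest element is 2.

2


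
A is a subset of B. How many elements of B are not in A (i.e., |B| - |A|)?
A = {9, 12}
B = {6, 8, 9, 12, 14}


Set A = {9, 12}, |A| = 2
Set B = {6, 8, 9, 12, 14}, |B| = 5
Since A ⊆ B: B \ A = {6, 8, 14}
|B| - |A| = 5 - 2 = 3

3


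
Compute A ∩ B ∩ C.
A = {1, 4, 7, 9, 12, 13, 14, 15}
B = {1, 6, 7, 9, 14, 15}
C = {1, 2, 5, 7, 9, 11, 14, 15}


Set A = {1, 4, 7, 9, 12, 13, 14, 15}
Set B = {1, 6, 7, 9, 14, 15}
Set C = {1, 2, 5, 7, 9, 11, 14, 15}
First, A ∩ B = {1, 7, 9, 14, 15}
Then, (A ∩ B) ∩ C = {1, 7, 9, 14, 15}

{1, 7, 9, 14, 15}


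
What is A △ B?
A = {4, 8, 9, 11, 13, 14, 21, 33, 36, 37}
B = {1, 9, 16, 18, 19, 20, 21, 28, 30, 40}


Set A = {4, 8, 9, 11, 13, 14, 21, 33, 36, 37}
Set B = {1, 9, 16, 18, 19, 20, 21, 28, 30, 40}
A △ B = (A \ B) ∪ (B \ A)
Elements in A but not B: {4, 8, 11, 13, 14, 33, 36, 37}
Elements in B but not A: {1, 16, 18, 19, 20, 28, 30, 40}
A △ B = {1, 4, 8, 11, 13, 14, 16, 18, 19, 20, 28, 30, 33, 36, 37, 40}

{1, 4, 8, 11, 13, 14, 16, 18, 19, 20, 28, 30, 33, 36, 37, 40}


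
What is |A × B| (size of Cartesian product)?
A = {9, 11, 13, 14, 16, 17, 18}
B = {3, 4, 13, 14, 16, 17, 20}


Set A = {9, 11, 13, 14, 16, 17, 18} has 7 elements.
Set B = {3, 4, 13, 14, 16, 17, 20} has 7 elements.
|A × B| = |A| × |B| = 7 × 7 = 49

49


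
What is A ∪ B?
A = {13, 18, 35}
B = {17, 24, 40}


Set A = {13, 18, 35}
Set B = {17, 24, 40}
A ∪ B includes all elements in either set.
Elements from A: {13, 18, 35}
Elements from B not already included: {17, 24, 40}
A ∪ B = {13, 17, 18, 24, 35, 40}

{13, 17, 18, 24, 35, 40}


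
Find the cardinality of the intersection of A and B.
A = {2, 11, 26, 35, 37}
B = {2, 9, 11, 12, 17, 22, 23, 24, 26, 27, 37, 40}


Set A = {2, 11, 26, 35, 37}
Set B = {2, 9, 11, 12, 17, 22, 23, 24, 26, 27, 37, 40}
A ∩ B = {2, 11, 26, 37}
|A ∩ B| = 4

4


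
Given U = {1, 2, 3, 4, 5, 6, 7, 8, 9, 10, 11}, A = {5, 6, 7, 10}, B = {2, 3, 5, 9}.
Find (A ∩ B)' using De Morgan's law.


U = {1, 2, 3, 4, 5, 6, 7, 8, 9, 10, 11}
A = {5, 6, 7, 10}, B = {2, 3, 5, 9}
A ∩ B = {5}
(A ∩ B)' = U \ (A ∩ B) = {1, 2, 3, 4, 6, 7, 8, 9, 10, 11}
Verification via A' ∪ B': A' = {1, 2, 3, 4, 8, 9, 11}, B' = {1, 4, 6, 7, 8, 10, 11}
A' ∪ B' = {1, 2, 3, 4, 6, 7, 8, 9, 10, 11} ✓

{1, 2, 3, 4, 6, 7, 8, 9, 10, 11}


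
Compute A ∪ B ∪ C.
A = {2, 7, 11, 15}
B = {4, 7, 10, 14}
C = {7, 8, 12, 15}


Set A = {2, 7, 11, 15}
Set B = {4, 7, 10, 14}
Set C = {7, 8, 12, 15}
First, A ∪ B = {2, 4, 7, 10, 11, 14, 15}
Then, (A ∪ B) ∪ C = {2, 4, 7, 8, 10, 11, 12, 14, 15}

{2, 4, 7, 8, 10, 11, 12, 14, 15}


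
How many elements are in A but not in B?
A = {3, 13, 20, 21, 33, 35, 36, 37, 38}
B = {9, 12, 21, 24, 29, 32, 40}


Set A = {3, 13, 20, 21, 33, 35, 36, 37, 38}
Set B = {9, 12, 21, 24, 29, 32, 40}
A \ B = {3, 13, 20, 33, 35, 36, 37, 38}
|A \ B| = 8

8


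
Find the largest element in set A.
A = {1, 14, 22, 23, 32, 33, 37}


Set A = {1, 14, 22, 23, 32, 33, 37}
Elements in ascending order: 1, 14, 22, 23, 32, 33, 37
The largest element is 37.

37


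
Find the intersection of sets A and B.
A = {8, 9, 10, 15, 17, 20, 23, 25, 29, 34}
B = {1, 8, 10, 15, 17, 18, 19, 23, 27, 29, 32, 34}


Set A = {8, 9, 10, 15, 17, 20, 23, 25, 29, 34}
Set B = {1, 8, 10, 15, 17, 18, 19, 23, 27, 29, 32, 34}
A ∩ B includes only elements in both sets.
Check each element of A against B:
8 ✓, 9 ✗, 10 ✓, 15 ✓, 17 ✓, 20 ✗, 23 ✓, 25 ✗, 29 ✓, 34 ✓
A ∩ B = {8, 10, 15, 17, 23, 29, 34}

{8, 10, 15, 17, 23, 29, 34}


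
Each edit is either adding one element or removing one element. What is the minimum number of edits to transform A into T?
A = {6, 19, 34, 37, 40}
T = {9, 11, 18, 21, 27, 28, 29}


Set A = {6, 19, 34, 37, 40}
Set T = {9, 11, 18, 21, 27, 28, 29}
Elements to remove from A (in A, not in T): {6, 19, 34, 37, 40} → 5 removals
Elements to add to A (in T, not in A): {9, 11, 18, 21, 27, 28, 29} → 7 additions
Total edits = 5 + 7 = 12

12


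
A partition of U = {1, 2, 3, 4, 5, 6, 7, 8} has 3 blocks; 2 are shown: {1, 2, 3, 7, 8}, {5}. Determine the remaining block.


U = {1, 2, 3, 4, 5, 6, 7, 8}
Shown blocks: {1, 2, 3, 7, 8}, {5}
A partition's blocks are pairwise disjoint and cover U, so the missing block = U \ (union of shown blocks).
Union of shown blocks: {1, 2, 3, 5, 7, 8}
Missing block = U \ (union) = {4, 6}

{4, 6}


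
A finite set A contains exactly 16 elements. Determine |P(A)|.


The set has 16 elements.
The power set contains all possible subsets.
|P(A)| = 2^|A| = 2^16 = 65536

65536


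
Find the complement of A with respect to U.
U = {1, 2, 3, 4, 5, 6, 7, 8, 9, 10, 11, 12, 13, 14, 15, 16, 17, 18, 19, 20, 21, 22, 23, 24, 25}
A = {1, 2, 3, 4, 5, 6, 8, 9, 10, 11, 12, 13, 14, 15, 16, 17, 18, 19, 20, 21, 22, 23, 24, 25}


Universal set U = {1, 2, 3, 4, 5, 6, 7, 8, 9, 10, 11, 12, 13, 14, 15, 16, 17, 18, 19, 20, 21, 22, 23, 24, 25}
Set A = {1, 2, 3, 4, 5, 6, 8, 9, 10, 11, 12, 13, 14, 15, 16, 17, 18, 19, 20, 21, 22, 23, 24, 25}
A' = U \ A = elements in U but not in A
Checking each element of U:
1 (in A, exclude), 2 (in A, exclude), 3 (in A, exclude), 4 (in A, exclude), 5 (in A, exclude), 6 (in A, exclude), 7 (not in A, include), 8 (in A, exclude), 9 (in A, exclude), 10 (in A, exclude), 11 (in A, exclude), 12 (in A, exclude), 13 (in A, exclude), 14 (in A, exclude), 15 (in A, exclude), 16 (in A, exclude), 17 (in A, exclude), 18 (in A, exclude), 19 (in A, exclude), 20 (in A, exclude), 21 (in A, exclude), 22 (in A, exclude), 23 (in A, exclude), 24 (in A, exclude), 25 (in A, exclude)
A' = {7}

{7}


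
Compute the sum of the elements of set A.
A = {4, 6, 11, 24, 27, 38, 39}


Set A = {4, 6, 11, 24, 27, 38, 39}
Sum = 4 + 6 + 11 + 24 + 27 + 38 + 39 = 149

149


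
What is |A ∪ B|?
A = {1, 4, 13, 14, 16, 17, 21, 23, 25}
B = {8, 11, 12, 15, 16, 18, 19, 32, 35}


Set A = {1, 4, 13, 14, 16, 17, 21, 23, 25}, |A| = 9
Set B = {8, 11, 12, 15, 16, 18, 19, 32, 35}, |B| = 9
A ∩ B = {16}, |A ∩ B| = 1
|A ∪ B| = |A| + |B| - |A ∩ B| = 9 + 9 - 1 = 17

17


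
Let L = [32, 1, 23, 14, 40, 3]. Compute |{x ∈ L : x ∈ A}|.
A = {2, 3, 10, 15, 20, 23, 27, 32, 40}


Set A = {2, 3, 10, 15, 20, 23, 27, 32, 40}
Candidates: [32, 1, 23, 14, 40, 3]
Check each candidate:
32 ∈ A, 1 ∉ A, 23 ∈ A, 14 ∉ A, 40 ∈ A, 3 ∈ A
Count of candidates in A: 4

4


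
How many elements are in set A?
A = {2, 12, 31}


Set A = {2, 12, 31}
Listing elements: 2, 12, 31
Counting: 3 elements
|A| = 3

3


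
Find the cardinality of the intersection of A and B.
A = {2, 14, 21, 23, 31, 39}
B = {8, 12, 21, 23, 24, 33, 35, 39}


Set A = {2, 14, 21, 23, 31, 39}
Set B = {8, 12, 21, 23, 24, 33, 35, 39}
A ∩ B = {21, 23, 39}
|A ∩ B| = 3

3


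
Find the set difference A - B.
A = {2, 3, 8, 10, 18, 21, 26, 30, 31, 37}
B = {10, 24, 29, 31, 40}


Set A = {2, 3, 8, 10, 18, 21, 26, 30, 31, 37}
Set B = {10, 24, 29, 31, 40}
A \ B includes elements in A that are not in B.
Check each element of A:
2 (not in B, keep), 3 (not in B, keep), 8 (not in B, keep), 10 (in B, remove), 18 (not in B, keep), 21 (not in B, keep), 26 (not in B, keep), 30 (not in B, keep), 31 (in B, remove), 37 (not in B, keep)
A \ B = {2, 3, 8, 18, 21, 26, 30, 37}

{2, 3, 8, 18, 21, 26, 30, 37}


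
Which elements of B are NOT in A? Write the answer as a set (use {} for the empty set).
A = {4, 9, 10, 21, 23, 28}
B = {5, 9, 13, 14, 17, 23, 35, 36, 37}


Set A = {4, 9, 10, 21, 23, 28}
Set B = {5, 9, 13, 14, 17, 23, 35, 36, 37}
Check each element of B against A:
5 ∉ A (include), 9 ∈ A, 13 ∉ A (include), 14 ∉ A (include), 17 ∉ A (include), 23 ∈ A, 35 ∉ A (include), 36 ∉ A (include), 37 ∉ A (include)
Elements of B not in A: {5, 13, 14, 17, 35, 36, 37}

{5, 13, 14, 17, 35, 36, 37}


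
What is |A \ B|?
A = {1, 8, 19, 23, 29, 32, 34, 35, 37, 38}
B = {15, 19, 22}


Set A = {1, 8, 19, 23, 29, 32, 34, 35, 37, 38}
Set B = {15, 19, 22}
A \ B = {1, 8, 23, 29, 32, 34, 35, 37, 38}
|A \ B| = 9

9


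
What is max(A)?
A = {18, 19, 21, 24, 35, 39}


Set A = {18, 19, 21, 24, 35, 39}
Elements in ascending order: 18, 19, 21, 24, 35, 39
The largest element is 39.

39


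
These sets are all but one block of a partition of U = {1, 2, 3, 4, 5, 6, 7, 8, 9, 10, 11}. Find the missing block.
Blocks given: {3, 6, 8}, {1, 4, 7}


U = {1, 2, 3, 4, 5, 6, 7, 8, 9, 10, 11}
Shown blocks: {3, 6, 8}, {1, 4, 7}
A partition's blocks are pairwise disjoint and cover U, so the missing block = U \ (union of shown blocks).
Union of shown blocks: {1, 3, 4, 6, 7, 8}
Missing block = U \ (union) = {2, 5, 9, 10, 11}

{2, 5, 9, 10, 11}


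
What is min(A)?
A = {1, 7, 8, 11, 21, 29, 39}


Set A = {1, 7, 8, 11, 21, 29, 39}
Elements in ascending order: 1, 7, 8, 11, 21, 29, 39
The smallest element is 1.

1


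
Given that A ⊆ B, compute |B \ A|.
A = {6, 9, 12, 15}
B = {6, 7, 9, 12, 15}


Set A = {6, 9, 12, 15}, |A| = 4
Set B = {6, 7, 9, 12, 15}, |B| = 5
Since A ⊆ B: B \ A = {7}
|B| - |A| = 5 - 4 = 1

1


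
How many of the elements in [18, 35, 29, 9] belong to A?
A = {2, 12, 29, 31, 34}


Set A = {2, 12, 29, 31, 34}
Candidates: [18, 35, 29, 9]
Check each candidate:
18 ∉ A, 35 ∉ A, 29 ∈ A, 9 ∉ A
Count of candidates in A: 1

1


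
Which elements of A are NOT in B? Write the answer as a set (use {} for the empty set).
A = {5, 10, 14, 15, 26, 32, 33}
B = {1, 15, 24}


Set A = {5, 10, 14, 15, 26, 32, 33}
Set B = {1, 15, 24}
Check each element of A against B:
5 ∉ B (include), 10 ∉ B (include), 14 ∉ B (include), 15 ∈ B, 26 ∉ B (include), 32 ∉ B (include), 33 ∉ B (include)
Elements of A not in B: {5, 10, 14, 26, 32, 33}

{5, 10, 14, 26, 32, 33}


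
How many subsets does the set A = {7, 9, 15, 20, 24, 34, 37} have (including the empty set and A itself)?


Set A = {7, 9, 15, 20, 24, 34, 37}
|A| = 7
The power set P(A) contains all subsets of A.
|P(A)| = 2^|A| = 2^7 = 128

128


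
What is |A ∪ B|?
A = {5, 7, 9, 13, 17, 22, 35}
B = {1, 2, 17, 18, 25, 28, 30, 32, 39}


Set A = {5, 7, 9, 13, 17, 22, 35}, |A| = 7
Set B = {1, 2, 17, 18, 25, 28, 30, 32, 39}, |B| = 9
A ∩ B = {17}, |A ∩ B| = 1
|A ∪ B| = |A| + |B| - |A ∩ B| = 7 + 9 - 1 = 15

15


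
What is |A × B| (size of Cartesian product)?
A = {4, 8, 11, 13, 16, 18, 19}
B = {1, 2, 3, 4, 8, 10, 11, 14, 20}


Set A = {4, 8, 11, 13, 16, 18, 19} has 7 elements.
Set B = {1, 2, 3, 4, 8, 10, 11, 14, 20} has 9 elements.
|A × B| = |A| × |B| = 7 × 9 = 63

63


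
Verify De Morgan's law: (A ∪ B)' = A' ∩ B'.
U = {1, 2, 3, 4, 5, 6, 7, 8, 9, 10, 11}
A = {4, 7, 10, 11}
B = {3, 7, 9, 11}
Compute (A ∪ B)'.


U = {1, 2, 3, 4, 5, 6, 7, 8, 9, 10, 11}
A = {4, 7, 10, 11}, B = {3, 7, 9, 11}
A ∪ B = {3, 4, 7, 9, 10, 11}
(A ∪ B)' = U \ (A ∪ B) = {1, 2, 5, 6, 8}
Verification via A' ∩ B': A' = {1, 2, 3, 5, 6, 8, 9}, B' = {1, 2, 4, 5, 6, 8, 10}
A' ∩ B' = {1, 2, 5, 6, 8} ✓

{1, 2, 5, 6, 8}


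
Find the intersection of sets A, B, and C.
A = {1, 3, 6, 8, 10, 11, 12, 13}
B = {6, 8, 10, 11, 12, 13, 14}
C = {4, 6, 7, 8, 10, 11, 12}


Set A = {1, 3, 6, 8, 10, 11, 12, 13}
Set B = {6, 8, 10, 11, 12, 13, 14}
Set C = {4, 6, 7, 8, 10, 11, 12}
First, A ∩ B = {6, 8, 10, 11, 12, 13}
Then, (A ∩ B) ∩ C = {6, 8, 10, 11, 12}

{6, 8, 10, 11, 12}


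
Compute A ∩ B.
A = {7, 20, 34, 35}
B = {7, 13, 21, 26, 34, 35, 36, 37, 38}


Set A = {7, 20, 34, 35}
Set B = {7, 13, 21, 26, 34, 35, 36, 37, 38}
A ∩ B includes only elements in both sets.
Check each element of A against B:
7 ✓, 20 ✗, 34 ✓, 35 ✓
A ∩ B = {7, 34, 35}

{7, 34, 35}


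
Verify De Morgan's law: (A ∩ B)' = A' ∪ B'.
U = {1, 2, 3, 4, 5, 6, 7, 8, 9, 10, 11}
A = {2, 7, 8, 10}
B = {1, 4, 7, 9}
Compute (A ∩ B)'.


U = {1, 2, 3, 4, 5, 6, 7, 8, 9, 10, 11}
A = {2, 7, 8, 10}, B = {1, 4, 7, 9}
A ∩ B = {7}
(A ∩ B)' = U \ (A ∩ B) = {1, 2, 3, 4, 5, 6, 8, 9, 10, 11}
Verification via A' ∪ B': A' = {1, 3, 4, 5, 6, 9, 11}, B' = {2, 3, 5, 6, 8, 10, 11}
A' ∪ B' = {1, 2, 3, 4, 5, 6, 8, 9, 10, 11} ✓

{1, 2, 3, 4, 5, 6, 8, 9, 10, 11}


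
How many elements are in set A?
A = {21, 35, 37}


Set A = {21, 35, 37}
Listing elements: 21, 35, 37
Counting: 3 elements
|A| = 3

3


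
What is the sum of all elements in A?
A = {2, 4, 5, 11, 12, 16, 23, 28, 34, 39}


Set A = {2, 4, 5, 11, 12, 16, 23, 28, 34, 39}
Sum = 2 + 4 + 5 + 11 + 12 + 16 + 23 + 28 + 34 + 39 = 174

174


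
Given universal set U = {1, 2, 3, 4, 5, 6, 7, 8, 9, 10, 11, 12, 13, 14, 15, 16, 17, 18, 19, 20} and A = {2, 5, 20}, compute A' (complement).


Universal set U = {1, 2, 3, 4, 5, 6, 7, 8, 9, 10, 11, 12, 13, 14, 15, 16, 17, 18, 19, 20}
Set A = {2, 5, 20}
A' = U \ A = elements in U but not in A
Checking each element of U:
1 (not in A, include), 2 (in A, exclude), 3 (not in A, include), 4 (not in A, include), 5 (in A, exclude), 6 (not in A, include), 7 (not in A, include), 8 (not in A, include), 9 (not in A, include), 10 (not in A, include), 11 (not in A, include), 12 (not in A, include), 13 (not in A, include), 14 (not in A, include), 15 (not in A, include), 16 (not in A, include), 17 (not in A, include), 18 (not in A, include), 19 (not in A, include), 20 (in A, exclude)
A' = {1, 3, 4, 6, 7, 8, 9, 10, 11, 12, 13, 14, 15, 16, 17, 18, 19}

{1, 3, 4, 6, 7, 8, 9, 10, 11, 12, 13, 14, 15, 16, 17, 18, 19}


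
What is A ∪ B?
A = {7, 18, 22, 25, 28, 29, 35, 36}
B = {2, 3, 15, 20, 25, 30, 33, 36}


Set A = {7, 18, 22, 25, 28, 29, 35, 36}
Set B = {2, 3, 15, 20, 25, 30, 33, 36}
A ∪ B includes all elements in either set.
Elements from A: {7, 18, 22, 25, 28, 29, 35, 36}
Elements from B not already included: {2, 3, 15, 20, 30, 33}
A ∪ B = {2, 3, 7, 15, 18, 20, 22, 25, 28, 29, 30, 33, 35, 36}

{2, 3, 7, 15, 18, 20, 22, 25, 28, 29, 30, 33, 35, 36}


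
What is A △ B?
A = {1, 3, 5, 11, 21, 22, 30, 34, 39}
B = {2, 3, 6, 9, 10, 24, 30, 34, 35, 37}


Set A = {1, 3, 5, 11, 21, 22, 30, 34, 39}
Set B = {2, 3, 6, 9, 10, 24, 30, 34, 35, 37}
A △ B = (A \ B) ∪ (B \ A)
Elements in A but not B: {1, 5, 11, 21, 22, 39}
Elements in B but not A: {2, 6, 9, 10, 24, 35, 37}
A △ B = {1, 2, 5, 6, 9, 10, 11, 21, 22, 24, 35, 37, 39}

{1, 2, 5, 6, 9, 10, 11, 21, 22, 24, 35, 37, 39}


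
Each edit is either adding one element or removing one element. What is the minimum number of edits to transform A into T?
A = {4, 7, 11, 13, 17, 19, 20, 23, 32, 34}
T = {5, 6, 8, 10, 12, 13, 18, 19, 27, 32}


Set A = {4, 7, 11, 13, 17, 19, 20, 23, 32, 34}
Set T = {5, 6, 8, 10, 12, 13, 18, 19, 27, 32}
Elements to remove from A (in A, not in T): {4, 7, 11, 17, 20, 23, 34} → 7 removals
Elements to add to A (in T, not in A): {5, 6, 8, 10, 12, 18, 27} → 7 additions
Total edits = 7 + 7 = 14

14


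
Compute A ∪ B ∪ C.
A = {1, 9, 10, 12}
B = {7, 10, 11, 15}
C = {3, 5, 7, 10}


Set A = {1, 9, 10, 12}
Set B = {7, 10, 11, 15}
Set C = {3, 5, 7, 10}
First, A ∪ B = {1, 7, 9, 10, 11, 12, 15}
Then, (A ∪ B) ∪ C = {1, 3, 5, 7, 9, 10, 11, 12, 15}

{1, 3, 5, 7, 9, 10, 11, 12, 15}


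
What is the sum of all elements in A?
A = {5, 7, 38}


Set A = {5, 7, 38}
Sum = 5 + 7 + 38 = 50

50


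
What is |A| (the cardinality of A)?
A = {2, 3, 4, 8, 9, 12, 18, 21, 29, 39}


Set A = {2, 3, 4, 8, 9, 12, 18, 21, 29, 39}
Listing elements: 2, 3, 4, 8, 9, 12, 18, 21, 29, 39
Counting: 10 elements
|A| = 10

10


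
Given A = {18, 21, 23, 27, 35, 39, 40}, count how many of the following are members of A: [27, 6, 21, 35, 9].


Set A = {18, 21, 23, 27, 35, 39, 40}
Candidates: [27, 6, 21, 35, 9]
Check each candidate:
27 ∈ A, 6 ∉ A, 21 ∈ A, 35 ∈ A, 9 ∉ A
Count of candidates in A: 3

3


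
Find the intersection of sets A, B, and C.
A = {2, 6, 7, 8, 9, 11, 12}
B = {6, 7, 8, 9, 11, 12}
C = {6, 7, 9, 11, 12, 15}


Set A = {2, 6, 7, 8, 9, 11, 12}
Set B = {6, 7, 8, 9, 11, 12}
Set C = {6, 7, 9, 11, 12, 15}
First, A ∩ B = {6, 7, 8, 9, 11, 12}
Then, (A ∩ B) ∩ C = {6, 7, 9, 11, 12}

{6, 7, 9, 11, 12}


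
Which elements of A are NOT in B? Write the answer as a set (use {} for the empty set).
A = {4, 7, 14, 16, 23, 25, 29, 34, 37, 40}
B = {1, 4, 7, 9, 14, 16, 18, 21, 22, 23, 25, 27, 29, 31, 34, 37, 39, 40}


Set A = {4, 7, 14, 16, 23, 25, 29, 34, 37, 40}
Set B = {1, 4, 7, 9, 14, 16, 18, 21, 22, 23, 25, 27, 29, 31, 34, 37, 39, 40}
Check each element of A against B:
4 ∈ B, 7 ∈ B, 14 ∈ B, 16 ∈ B, 23 ∈ B, 25 ∈ B, 29 ∈ B, 34 ∈ B, 37 ∈ B, 40 ∈ B
Elements of A not in B: {}

{}


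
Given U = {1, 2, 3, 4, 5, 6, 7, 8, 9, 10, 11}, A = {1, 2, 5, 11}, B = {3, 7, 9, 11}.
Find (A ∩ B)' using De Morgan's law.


U = {1, 2, 3, 4, 5, 6, 7, 8, 9, 10, 11}
A = {1, 2, 5, 11}, B = {3, 7, 9, 11}
A ∩ B = {11}
(A ∩ B)' = U \ (A ∩ B) = {1, 2, 3, 4, 5, 6, 7, 8, 9, 10}
Verification via A' ∪ B': A' = {3, 4, 6, 7, 8, 9, 10}, B' = {1, 2, 4, 5, 6, 8, 10}
A' ∪ B' = {1, 2, 3, 4, 5, 6, 7, 8, 9, 10} ✓

{1, 2, 3, 4, 5, 6, 7, 8, 9, 10}


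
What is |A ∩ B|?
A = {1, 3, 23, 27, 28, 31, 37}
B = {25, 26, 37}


Set A = {1, 3, 23, 27, 28, 31, 37}
Set B = {25, 26, 37}
A ∩ B = {37}
|A ∩ B| = 1

1


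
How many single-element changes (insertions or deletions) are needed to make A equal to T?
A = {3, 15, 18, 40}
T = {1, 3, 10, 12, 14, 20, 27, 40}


Set A = {3, 15, 18, 40}
Set T = {1, 3, 10, 12, 14, 20, 27, 40}
Elements to remove from A (in A, not in T): {15, 18} → 2 removals
Elements to add to A (in T, not in A): {1, 10, 12, 14, 20, 27} → 6 additions
Total edits = 2 + 6 = 8

8


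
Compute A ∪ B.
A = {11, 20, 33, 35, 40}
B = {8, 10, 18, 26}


Set A = {11, 20, 33, 35, 40}
Set B = {8, 10, 18, 26}
A ∪ B includes all elements in either set.
Elements from A: {11, 20, 33, 35, 40}
Elements from B not already included: {8, 10, 18, 26}
A ∪ B = {8, 10, 11, 18, 20, 26, 33, 35, 40}

{8, 10, 11, 18, 20, 26, 33, 35, 40}
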